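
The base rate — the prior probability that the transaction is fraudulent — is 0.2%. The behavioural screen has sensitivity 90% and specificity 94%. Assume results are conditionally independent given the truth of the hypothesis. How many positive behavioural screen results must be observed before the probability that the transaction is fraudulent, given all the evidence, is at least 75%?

Prior odds = 0.002/0.998 = 1/499.
False-positive rate = 1 − 0.94 = 0.06; likelihood ratio of a positive = 0.9/0.06 = 15.
Target odds: 0.75 ÷ 0.25 = 3.
Require 15ⁿ ≥ 3 ÷ (1/499) = 1497.
15² = 225 falls short of 1497 but 15³ = 3375 reaches it, so n = 3.

3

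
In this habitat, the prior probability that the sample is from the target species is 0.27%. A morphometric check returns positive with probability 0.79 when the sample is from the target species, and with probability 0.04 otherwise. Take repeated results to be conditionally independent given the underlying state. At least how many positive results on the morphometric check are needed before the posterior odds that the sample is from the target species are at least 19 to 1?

3

Prior odds: 0.0027 ÷ 0.9973 = 27/9973.
Likelihood ratio of a positive result = 0.79/0.04 = 19.75.
Target odds = 19.
Require 19.75ⁿ ≥ 19 ÷ (27/9973) = 189487/27.
19.75² = 390.0625 falls short of 189487/27 but 19.75³ = 7703.734375 reaches it, so n = 3.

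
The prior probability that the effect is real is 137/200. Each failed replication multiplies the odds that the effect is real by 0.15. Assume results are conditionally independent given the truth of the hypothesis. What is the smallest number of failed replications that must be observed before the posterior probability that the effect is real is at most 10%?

2

Prior odds = 0.685/0.315 = 137/63.
Likelihood ratio per failed replication = 0.15.
Target posterior odds = 0.1/0.9 = 1/9.
Require 0.15ⁿ ≤ 1/9 ÷ (137/63) = 7/137.
0.15¹ = 0.15 is still above 7/137 but 0.15² = 0.0225 is at or below it, so n = 2.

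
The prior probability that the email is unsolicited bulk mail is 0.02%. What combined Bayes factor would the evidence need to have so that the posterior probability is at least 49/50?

244951

Prior odds = 0.0002/0.9998 = 1/4999.
Target odds = 0.98/0.02 = 49.
Required Bayes factor = 49 ÷ (1/4999) = 244951.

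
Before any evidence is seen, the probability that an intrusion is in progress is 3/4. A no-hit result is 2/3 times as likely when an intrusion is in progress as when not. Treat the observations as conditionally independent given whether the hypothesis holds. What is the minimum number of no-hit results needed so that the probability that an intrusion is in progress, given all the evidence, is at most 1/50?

13

Prior odds = 0.75/0.25 = 3.
Likelihood ratio per no-hit result = 2/3.
Target odds: 0.02 ÷ 0.98 = 1/49.
Require (2/3)ⁿ ≤ 1/49 ÷ 3 = 1/147.
(2/3)¹² = 4096/531441 is still above 1/147 but (2/3)¹³ = 8192/1594323 is at or below it, so n = 13.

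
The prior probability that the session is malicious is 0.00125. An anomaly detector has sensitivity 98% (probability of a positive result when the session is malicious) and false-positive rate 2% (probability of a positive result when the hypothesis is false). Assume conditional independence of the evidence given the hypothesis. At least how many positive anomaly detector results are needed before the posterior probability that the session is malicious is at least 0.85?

Prior odds: 0.00125 ÷ 0.99875 = 1/799.
Likelihood ratio of a positive result = 0.98/0.02 = 49.
Target odds: 0.85 ÷ 0.15 = 17/3.
Need (1/799) × 49ⁿ ≥ 17/3, i.e. 49ⁿ ≥ 13583/3.
49² = 2401 falls short of 13583/3 but 49³ = 117649 reaches it, so n = 3.

3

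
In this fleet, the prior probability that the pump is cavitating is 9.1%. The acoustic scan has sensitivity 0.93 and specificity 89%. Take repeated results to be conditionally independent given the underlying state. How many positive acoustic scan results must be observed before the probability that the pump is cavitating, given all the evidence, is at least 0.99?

Prior odds = 0.091/0.909 = 91/909.
False-positive rate = 1 − 0.89 = 0.11; likelihood ratio of a positive = 0.93/0.11 = 93/11.
Target odds: 0.99 ÷ 0.01 = 99.
Need (91/909) × (93/11)ⁿ ≥ 99, i.e. (93/11)ⁿ ≥ 89991/91.
(93/11)³ = 804357/1331 falls short of 89991/91 but (93/11)⁴ = 74805201/14641 reaches it, so n = 4.

4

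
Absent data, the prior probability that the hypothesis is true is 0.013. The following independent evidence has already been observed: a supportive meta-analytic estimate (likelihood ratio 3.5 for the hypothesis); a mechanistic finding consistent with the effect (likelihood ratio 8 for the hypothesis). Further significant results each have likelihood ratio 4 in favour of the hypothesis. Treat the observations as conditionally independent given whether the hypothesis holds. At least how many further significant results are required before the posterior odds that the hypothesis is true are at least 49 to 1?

4

Prior odds = 0.013/0.987 = 13/987.
Combined Bayes factor of the evidence already in hand = 3.5 × 8 = 28.
Odds after that evidence = (13/987) × 28 = 52/141.
Target odds = 49.
Need 4ⁿ ≥ 49 ÷ (52/141) = 6909/52.
4³ = 64 falls short of 6909/52 but 4⁴ = 256 reaches it, so n = 4.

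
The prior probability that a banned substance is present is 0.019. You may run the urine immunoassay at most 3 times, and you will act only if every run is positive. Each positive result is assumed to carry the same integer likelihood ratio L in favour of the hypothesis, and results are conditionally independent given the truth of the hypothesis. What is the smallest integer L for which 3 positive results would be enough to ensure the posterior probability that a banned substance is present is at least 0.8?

Prior odds = 0.019/0.981 = 19/981.
Target odds = 0.8/0.2 = 4.
Need L³ ≥ 4 ÷ (19/981) = 3924/19.
5³ = 125 < 3924/19 ≤ 216 = 6³, so L = 6.

6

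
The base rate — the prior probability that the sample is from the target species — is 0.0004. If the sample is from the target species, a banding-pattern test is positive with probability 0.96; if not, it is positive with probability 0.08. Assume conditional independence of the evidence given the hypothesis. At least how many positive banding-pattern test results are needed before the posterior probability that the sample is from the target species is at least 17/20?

4

Prior odds = 0.0004/0.9996 = 1/2499.
Likelihood ratio of a positive = 0.96/0.08 = 12.
Target posterior odds = 0.85/0.15 = 17/3.
Require 12ⁿ ≥ 17/3 ÷ (1/2499) = 14161.
12³ = 1728 falls short of 14161 but 12⁴ = 20736 reaches it, so n = 4.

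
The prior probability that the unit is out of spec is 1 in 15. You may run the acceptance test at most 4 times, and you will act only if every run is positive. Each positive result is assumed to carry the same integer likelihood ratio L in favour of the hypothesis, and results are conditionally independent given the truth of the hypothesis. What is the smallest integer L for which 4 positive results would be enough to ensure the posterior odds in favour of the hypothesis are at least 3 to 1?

3

Prior odds = (1/15)/(14/15) = 1/14.
Target odds = 3.
Need L⁴ ≥ 3 ÷ (1/14) = 42.
2⁴ = 16 < 42 ≤ 81 = 3⁴, so L = 3.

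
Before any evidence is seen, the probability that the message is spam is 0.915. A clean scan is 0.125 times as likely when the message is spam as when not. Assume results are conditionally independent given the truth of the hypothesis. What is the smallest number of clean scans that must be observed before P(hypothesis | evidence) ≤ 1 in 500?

5

Prior odds: 0.915 ÷ 0.085 = 183/17.
Likelihood ratio per clean scan = 0.125.
Target posterior odds = 0.002/0.998 = 1/499.
Require 0.125ⁿ ≤ 1/499 ÷ (183/17) = 17/91317.
0.125⁴ = 1/4096 is still above 17/91317 but 0.125⁵ = 1/32768 is at or below it, so n = 5.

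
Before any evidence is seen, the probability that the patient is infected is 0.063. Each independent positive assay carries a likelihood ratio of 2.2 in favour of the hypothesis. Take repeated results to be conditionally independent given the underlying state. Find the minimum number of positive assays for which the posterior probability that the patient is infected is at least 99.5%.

11

Prior odds = 0.063/0.937 = 63/937.
Likelihood ratio per positive assay = 2.2.
Target odds: 0.995 ÷ 0.005 = 199.
Need (63/937) × 2.2ⁿ ≥ 199, i.e. 2.2ⁿ ≥ 186463/63.
2.2¹⁰ ≈2655.99 falls short of 186463/63 but 2.2¹¹ ≈5843.18 reaches it, so n = 11.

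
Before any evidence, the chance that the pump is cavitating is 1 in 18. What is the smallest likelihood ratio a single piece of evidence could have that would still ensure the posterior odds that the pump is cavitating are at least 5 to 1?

85

Prior odds = (1/18)/(17/18) = 1/17.
Target odds = 5.
Required Bayes factor = 5 ÷ (1/17) = 85.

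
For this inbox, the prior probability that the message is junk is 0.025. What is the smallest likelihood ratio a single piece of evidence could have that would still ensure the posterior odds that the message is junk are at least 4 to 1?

Prior odds = 0.025/0.975 = 1/39.
Target odds = 4.
Required Bayes factor = 4 ÷ (1/39) = 156.

156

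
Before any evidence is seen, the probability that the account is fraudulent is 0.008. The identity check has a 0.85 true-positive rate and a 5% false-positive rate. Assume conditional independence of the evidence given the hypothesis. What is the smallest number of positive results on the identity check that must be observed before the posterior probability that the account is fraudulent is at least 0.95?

3

Prior odds: 0.008 ÷ 0.992 = 1/124.
Likelihood ratio of a positive result = 0.85/0.05 = 17.
Target odds: 0.95 ÷ 0.05 = 19.
Need (1/124) × 17ⁿ ≥ 19, i.e. 17ⁿ ≥ 2356.
17² = 289 falls short of 2356 but 17³ = 4913 reaches it, so n = 3.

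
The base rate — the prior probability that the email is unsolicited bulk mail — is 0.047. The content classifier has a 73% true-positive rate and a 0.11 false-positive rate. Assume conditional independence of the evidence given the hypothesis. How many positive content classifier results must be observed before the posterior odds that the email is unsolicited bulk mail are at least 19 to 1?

Prior odds = 0.047/0.953 = 47/953.
Likelihood ratio of a positive result = 0.73/0.11 = 73/11.
Target odds = 19.
Need (47/953) × (73/11)ⁿ ≥ 19, i.e. (73/11)ⁿ ≥ 18107/47.
(73/11)³ = 389017/1331 falls short of 18107/47 but (73/11)⁴ = 28398241/14641 reaches it, so n = 4.

4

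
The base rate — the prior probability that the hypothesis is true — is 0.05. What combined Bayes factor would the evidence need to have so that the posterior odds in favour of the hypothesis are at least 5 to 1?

95

Prior odds = 0.05/0.95 = 1/19.
Target odds = 5.
Required Bayes factor = 5 ÷ (1/19) = 95.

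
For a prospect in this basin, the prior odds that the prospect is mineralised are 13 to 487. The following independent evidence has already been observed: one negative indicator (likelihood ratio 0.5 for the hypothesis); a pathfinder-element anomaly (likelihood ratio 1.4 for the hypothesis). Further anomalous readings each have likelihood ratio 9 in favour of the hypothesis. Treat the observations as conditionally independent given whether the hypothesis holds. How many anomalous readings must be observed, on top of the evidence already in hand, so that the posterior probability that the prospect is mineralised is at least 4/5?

Prior odds = 13/487.
Combined Bayes factor of the evidence already in hand = 0.5 × 1.4 = 0.7.
Odds after that evidence = (13/487) × 0.7 = 91/4870.
Target odds = 0.8/0.2 = 4.
Need 9ⁿ ≥ 4 ÷ (91/4870) = 19480/91.
9² = 81 falls short of 19480/91 but 9³ = 729 reaches it, so n = 3.

3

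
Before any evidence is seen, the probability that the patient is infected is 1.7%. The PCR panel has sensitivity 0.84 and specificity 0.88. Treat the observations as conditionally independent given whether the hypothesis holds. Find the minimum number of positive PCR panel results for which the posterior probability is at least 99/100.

Prior odds: 0.017 ÷ 0.983 = 17/983.
False-positive rate = 1 − 0.88 = 0.12; likelihood ratio of a positive = 0.84/0.12 = 7.
Target odds: 0.99 ÷ 0.01 = 99.
Need (17/983) × 7ⁿ ≥ 99, i.e. 7ⁿ ≥ 97317/17.
7⁴ = 2401 falls short of 97317/17 but 7⁵ = 16807 reaches it, so n = 5.

5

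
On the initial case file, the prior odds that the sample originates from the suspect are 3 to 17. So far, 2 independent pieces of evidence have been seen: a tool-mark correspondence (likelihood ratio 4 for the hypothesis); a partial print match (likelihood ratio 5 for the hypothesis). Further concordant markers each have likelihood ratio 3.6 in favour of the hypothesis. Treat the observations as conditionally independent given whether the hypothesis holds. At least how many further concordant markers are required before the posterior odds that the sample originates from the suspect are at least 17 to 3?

1

Prior odds = 3/17.
Combined Bayes factor of the evidence already in hand = 4 × 5 = 20.
Odds after that evidence = (3/17) × 20 = 60/17.
Target odds = 17/3.
Need 3.6ⁿ ≥ 17/3 ÷ (60/17) = 289/180.
3.6¹ = 3.6, which meets the required 289/180; so n = 1.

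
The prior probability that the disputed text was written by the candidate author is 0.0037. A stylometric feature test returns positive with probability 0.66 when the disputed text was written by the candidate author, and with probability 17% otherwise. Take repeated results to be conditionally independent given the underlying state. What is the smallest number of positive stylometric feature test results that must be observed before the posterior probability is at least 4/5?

6

Prior odds: 0.0037 ÷ 0.9963 = 37/9963.
Likelihood ratio of a positive result = 0.66/0.17 = 66/17.
Target odds: 0.8 ÷ 0.2 = 4.
Need (37/9963) × (66/17)ⁿ ≥ 4, i.e. (66/17)ⁿ ≥ 39852/37.
(66/17)⁵ ≈882.013 falls short of 39852/37 but (66/17)⁶ ≈3424.29 reaches it, so n = 6.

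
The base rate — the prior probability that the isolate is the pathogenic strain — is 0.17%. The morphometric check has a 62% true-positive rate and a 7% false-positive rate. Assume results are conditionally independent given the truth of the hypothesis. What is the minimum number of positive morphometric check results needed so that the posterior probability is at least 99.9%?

7

Prior odds: 0.0017 ÷ 0.9983 = 17/9983.
Likelihood ratio of a positive result = 0.62/0.07 = 62/7.
Target odds: 0.999 ÷ 0.001 = 999.
Require (62/7)ⁿ ≥ 999 ÷ (17/9983) = 9973017/17.
(62/7)⁶ ≈482794 falls short of 9973017/17 but (62/7)⁷ ≈4.27618e+06 reaches it, so n = 7.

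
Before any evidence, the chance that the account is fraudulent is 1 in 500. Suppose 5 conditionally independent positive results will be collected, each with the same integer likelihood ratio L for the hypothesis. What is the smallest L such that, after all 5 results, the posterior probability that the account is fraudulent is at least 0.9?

6

Prior odds = 0.002/0.998 = 1/499.
Target odds = 0.9/0.1 = 9.
Need L⁵ ≥ 9 ÷ (1/499) = 4491.
5⁵ = 3125 < 4491 ≤ 7776 = 6⁵, so L = 6.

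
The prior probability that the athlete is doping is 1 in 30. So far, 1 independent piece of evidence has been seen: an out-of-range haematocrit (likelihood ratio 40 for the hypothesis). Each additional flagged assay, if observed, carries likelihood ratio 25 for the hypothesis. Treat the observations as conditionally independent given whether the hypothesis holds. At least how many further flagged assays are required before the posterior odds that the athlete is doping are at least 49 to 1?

Prior odds = (1/30)/(29/30) = 1/29.
Bayes factor of the evidence already in hand = 40.
Odds after that evidence = (1/29) × 40 = 40/29.
Target odds = 49.
Need 25ⁿ ≥ 49 ÷ (40/29) = 35.525.
25¹ = 25 falls short of 35.525 but 25² = 625 reaches it, so n = 2.

2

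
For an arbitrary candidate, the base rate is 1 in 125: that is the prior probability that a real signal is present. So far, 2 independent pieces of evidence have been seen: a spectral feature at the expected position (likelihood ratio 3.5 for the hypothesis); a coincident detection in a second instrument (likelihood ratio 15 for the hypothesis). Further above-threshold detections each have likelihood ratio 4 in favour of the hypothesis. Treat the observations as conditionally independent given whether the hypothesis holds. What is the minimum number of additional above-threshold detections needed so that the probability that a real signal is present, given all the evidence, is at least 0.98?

4

Prior odds = 0.008/0.992 = 1/124.
Combined Bayes factor of the evidence already in hand = 3.5 × 15 = 52.5.
Odds after that evidence = (1/124) × 52.5 = 105/248.
Target odds = 0.98/0.02 = 49.
Need 4ⁿ ≥ 49 ÷ (105/248) = 1736/15.
4³ = 64 falls short of 1736/15 but 4⁴ = 256 reaches it, so n = 4.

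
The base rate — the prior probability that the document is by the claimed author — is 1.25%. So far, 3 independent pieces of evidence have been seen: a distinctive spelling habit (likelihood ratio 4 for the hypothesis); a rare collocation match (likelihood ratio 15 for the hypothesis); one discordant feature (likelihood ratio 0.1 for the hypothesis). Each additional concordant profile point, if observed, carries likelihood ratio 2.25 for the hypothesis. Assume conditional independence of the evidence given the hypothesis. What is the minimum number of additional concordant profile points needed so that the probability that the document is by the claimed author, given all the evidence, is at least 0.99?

Prior odds = 0.0125/0.9875 = 1/79.
Combined Bayes factor of the evidence already in hand = 4 × 15 × 0.1 = 6.
Odds after that evidence = (1/79) × 6 = 6/79.
Target odds = 0.99/0.01 = 99.
Need 2.25ⁿ ≥ 99 ÷ (6/79) = 1303.5.
2.25⁸ = 43046721/65536 falls short of 1303.5 but 2.25⁹ = 387420489/262144 reaches it, so n = 9.

9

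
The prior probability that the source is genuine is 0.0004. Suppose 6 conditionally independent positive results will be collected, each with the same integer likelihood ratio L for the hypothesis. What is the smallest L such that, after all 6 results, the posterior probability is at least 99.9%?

12

Prior odds = 0.0004/0.9996 = 1/2499.
Target odds = 0.999/0.001 = 999.
Need L⁶ ≥ 999 ÷ (1/2499) = 2496501.
11⁶ = 1771561 < 2496501 ≤ 2985984 = 12⁶, so L = 12.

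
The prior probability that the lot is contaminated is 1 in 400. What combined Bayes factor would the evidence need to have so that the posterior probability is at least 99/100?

Prior odds = 0.0025/0.9975 = 1/399.
Target odds = 0.99/0.01 = 99.
Required Bayes factor = 99 ÷ (1/399) = 39501.

39501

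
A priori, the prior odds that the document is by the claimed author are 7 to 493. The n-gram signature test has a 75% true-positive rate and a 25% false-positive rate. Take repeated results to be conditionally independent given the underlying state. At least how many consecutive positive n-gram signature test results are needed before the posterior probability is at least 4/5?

Prior odds = 7/493.
Likelihood ratio of a positive result = 0.75/0.25 = 3.
Target odds: 0.8 ÷ 0.2 = 4.
Require 3ⁿ ≥ 4 ÷ (7/493) = 1972/7.
3⁵ = 243 falls short of 1972/7 but 3⁶ = 729 reaches it, so n = 6.

6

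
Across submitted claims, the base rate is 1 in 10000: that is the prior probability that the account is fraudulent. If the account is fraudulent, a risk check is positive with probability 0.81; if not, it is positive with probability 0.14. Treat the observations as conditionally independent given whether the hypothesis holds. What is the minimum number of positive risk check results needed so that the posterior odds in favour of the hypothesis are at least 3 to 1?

6

Prior odds = 0.0001/0.9999 = 1/9999.
Likelihood ratio of a positive = 0.81/0.14 = 81/14.
Target odds = 3.
Need (1/9999) × (81/14)ⁿ ≥ 3, i.e. (81/14)ⁿ ≥ 29997.
(81/14)⁵ ≈6483.13 falls short of 29997 but (81/14)⁶ ≈37509.6 reaches it, so n = 6.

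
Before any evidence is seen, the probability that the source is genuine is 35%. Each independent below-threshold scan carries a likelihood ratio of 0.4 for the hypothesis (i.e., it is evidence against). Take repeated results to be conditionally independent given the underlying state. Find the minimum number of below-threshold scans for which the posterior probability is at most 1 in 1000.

Prior odds = 0.35/0.65 = 7/13.
Likelihood ratio per below-threshold scan = 0.4.
Target odds: 0.001 ÷ 0.999 = 1/999.
Require 0.4ⁿ ≤ 1/999 ÷ (7/13) = 13/6993.
0.4⁶ = 64/15625 is still above 13/6993 but 0.4⁷ = 128/78125 is at or below it, so n = 7.

7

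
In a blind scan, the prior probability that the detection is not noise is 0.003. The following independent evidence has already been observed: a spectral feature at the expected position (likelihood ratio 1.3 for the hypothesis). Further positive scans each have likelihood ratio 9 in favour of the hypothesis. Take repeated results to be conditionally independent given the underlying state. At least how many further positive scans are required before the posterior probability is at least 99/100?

Prior odds = 0.003/0.997 = 3/997.
Bayes factor of the evidence already in hand = 1.3.
Odds after that evidence = (3/997) × 1.3 = 39/9970.
Target odds = 0.99/0.01 = 99.
Need 9ⁿ ≥ 99 ÷ (39/9970) = 329010/13.
9⁴ = 6561 falls short of 329010/13 but 9⁵ = 59049 reaches it, so n = 5.

5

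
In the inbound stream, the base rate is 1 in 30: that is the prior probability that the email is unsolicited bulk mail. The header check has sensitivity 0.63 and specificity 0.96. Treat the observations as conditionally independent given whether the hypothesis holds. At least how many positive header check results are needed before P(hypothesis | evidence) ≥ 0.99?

3

Prior odds: (1/30) ÷ (29/30) = 1/29.
False-positive rate = 1 − 0.96 = 0.04; likelihood ratio of a positive = 0.63/0.04 = 15.75.
Target posterior odds = 0.99/0.01 = 99.
Need (1/29) × 15.75ⁿ ≥ 99, i.e. 15.75ⁿ ≥ 2871.
15.75² = 248.0625 falls short of 2871 but 15.75³ = 3906.984375 reaches it, so n = 3.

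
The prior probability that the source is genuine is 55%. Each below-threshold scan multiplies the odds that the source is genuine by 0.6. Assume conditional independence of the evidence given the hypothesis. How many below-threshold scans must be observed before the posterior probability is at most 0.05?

7

Prior odds: 0.55 ÷ 0.45 = 11/9.
Likelihood ratio per below-threshold scan = 0.6.
Target posterior odds = 0.05/0.95 = 1/19.
Require 0.6ⁿ ≤ 1/19 ÷ (11/9) = 9/209.
0.6⁶ = 729/15625 is still above 9/209 but 0.6⁷ = 2187/78125 is at or below it, so n = 7.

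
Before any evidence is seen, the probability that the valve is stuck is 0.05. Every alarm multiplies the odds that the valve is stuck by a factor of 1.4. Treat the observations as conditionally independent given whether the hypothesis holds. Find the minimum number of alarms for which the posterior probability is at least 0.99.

Prior odds = 0.05/0.95 = 1/19.
Likelihood ratio per alarm = 1.4.
Target posterior odds = 0.99/0.01 = 99.
Need (1/19) × 1.4ⁿ ≥ 99, i.e. 1.4ⁿ ≥ 1881.
1.4²² ≈1639.9 falls short of 1881 but 1.4²³ ≈2295.86 reaches it, so n = 23.

23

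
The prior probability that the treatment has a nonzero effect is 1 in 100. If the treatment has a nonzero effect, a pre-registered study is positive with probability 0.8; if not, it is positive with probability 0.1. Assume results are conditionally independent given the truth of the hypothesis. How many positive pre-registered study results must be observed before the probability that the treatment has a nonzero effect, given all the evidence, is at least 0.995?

Prior odds = 0.01/0.99 = 1/99.
Likelihood ratio of a positive = 0.8/0.1 = 8.
Target odds: 0.995 ÷ 0.005 = 199.
Require 8ⁿ ≥ 199 ÷ (1/99) = 19701.
8⁴ = 4096 falls short of 19701 but 8⁵ = 32768 reaches it, so n = 5.

5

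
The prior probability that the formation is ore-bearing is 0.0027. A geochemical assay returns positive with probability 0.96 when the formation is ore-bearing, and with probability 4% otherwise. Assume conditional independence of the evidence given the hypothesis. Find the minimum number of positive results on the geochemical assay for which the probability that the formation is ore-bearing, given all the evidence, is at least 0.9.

Prior odds: 0.0027 ÷ 0.9973 = 27/9973.
Likelihood ratio of a positive result = 0.96/0.04 = 24.
Target odds: 0.9 ÷ 0.1 = 9.
Require 24ⁿ ≥ 9 ÷ (27/9973) = 9973/3.
24² = 576 falls short of 9973/3 but 24³ = 13824 reaches it, so n = 3.

3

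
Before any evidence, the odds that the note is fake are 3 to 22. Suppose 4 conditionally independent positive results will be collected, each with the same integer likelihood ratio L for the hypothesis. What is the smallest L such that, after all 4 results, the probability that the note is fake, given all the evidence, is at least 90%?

Prior odds = 3/22.
Target odds = 0.9/0.1 = 9.
Need L⁴ ≥ 9 ÷ (3/22) = 66.
2⁴ = 16 < 66 ≤ 81 = 3⁴, so L = 3.

3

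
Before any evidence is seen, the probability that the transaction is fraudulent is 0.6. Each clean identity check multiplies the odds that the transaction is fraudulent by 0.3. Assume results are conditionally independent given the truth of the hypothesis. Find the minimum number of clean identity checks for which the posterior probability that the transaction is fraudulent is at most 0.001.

7

Prior odds: 0.6 ÷ 0.4 = 1.5.
Likelihood ratio per clean identity check = 0.3.
Target posterior odds = 0.001/0.999 = 1/999.
Need 1.5 × 0.3ⁿ ≤ 1/999, i.e. 0.3ⁿ ≤ 2/2997.
0.3⁶ = 729/1000000 is still above 2/2997 but 0.3⁷ = 2187/10000000 is at or below it, so n = 7.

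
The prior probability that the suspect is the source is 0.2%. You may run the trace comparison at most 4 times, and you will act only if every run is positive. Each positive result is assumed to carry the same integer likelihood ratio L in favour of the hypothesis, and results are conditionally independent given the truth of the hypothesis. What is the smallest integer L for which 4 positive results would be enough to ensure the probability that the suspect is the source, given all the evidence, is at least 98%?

13

Prior odds = 0.002/0.998 = 1/499.
Target odds = 0.98/0.02 = 49.
Need L⁴ ≥ 49 ÷ (1/499) = 24451.
12⁴ = 20736 < 24451 ≤ 28561 = 13⁴, so L = 13.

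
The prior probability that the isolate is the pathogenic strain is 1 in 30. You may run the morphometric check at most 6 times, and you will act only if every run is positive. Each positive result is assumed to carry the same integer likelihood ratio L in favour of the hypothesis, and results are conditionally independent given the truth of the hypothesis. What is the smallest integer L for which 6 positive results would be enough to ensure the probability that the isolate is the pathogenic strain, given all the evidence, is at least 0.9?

3

Prior odds = (1/30)/(29/30) = 1/29.
Target odds = 0.9/0.1 = 9.
Need L⁶ ≥ 9 ÷ (1/29) = 261.
2⁶ = 64 < 261 ≤ 729 = 3⁶, so L = 3.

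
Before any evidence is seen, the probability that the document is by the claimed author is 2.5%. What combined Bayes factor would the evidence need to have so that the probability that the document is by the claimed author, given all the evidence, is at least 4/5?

156

Prior odds = 0.025/0.975 = 1/39.
Target odds = 0.8/0.2 = 4.
Required Bayes factor = 4 ÷ (1/39) = 156.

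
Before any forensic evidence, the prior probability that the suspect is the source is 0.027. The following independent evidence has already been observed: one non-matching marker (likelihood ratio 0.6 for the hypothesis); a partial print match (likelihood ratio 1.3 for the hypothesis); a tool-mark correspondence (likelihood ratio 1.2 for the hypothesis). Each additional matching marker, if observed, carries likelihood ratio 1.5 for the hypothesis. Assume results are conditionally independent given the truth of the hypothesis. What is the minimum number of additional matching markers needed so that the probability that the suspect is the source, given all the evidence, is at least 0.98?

Prior odds = 0.027/0.973 = 27/973.
Combined Bayes factor of the evidence already in hand = 0.6 × 1.3 × 1.2 = 0.936.
Odds after that evidence = (27/973) × 0.936 = 3159/121625.
Target odds = 0.98/0.02 = 49.
Need 1.5ⁿ ≥ 49 ÷ (3159/121625) = 5959625/3159.
1.5¹⁸ = 387420489/262144 falls short of 5959625/3159 but 1.5¹⁹ ≈2216.84 reaches it, so n = 19.

19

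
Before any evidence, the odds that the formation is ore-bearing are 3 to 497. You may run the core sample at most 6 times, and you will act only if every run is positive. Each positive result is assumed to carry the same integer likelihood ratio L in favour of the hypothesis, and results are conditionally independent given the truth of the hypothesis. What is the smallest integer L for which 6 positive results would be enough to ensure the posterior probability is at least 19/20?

Prior odds = 3/497.
Target odds = 0.95/0.05 = 19.
Need L⁶ ≥ 19 ÷ (3/497) = 9443/3.
3⁶ = 729 < 9443/3 ≤ 4096 = 4⁶, so L = 4.

4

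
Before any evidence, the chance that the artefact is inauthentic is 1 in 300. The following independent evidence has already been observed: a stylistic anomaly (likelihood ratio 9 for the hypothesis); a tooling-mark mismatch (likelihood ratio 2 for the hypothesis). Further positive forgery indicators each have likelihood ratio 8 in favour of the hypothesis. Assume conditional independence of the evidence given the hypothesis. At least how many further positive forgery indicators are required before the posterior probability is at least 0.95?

3

Prior odds = (1/300)/(299/300) = 1/299.
Combined Bayes factor of the evidence already in hand = 9 × 2 = 18.
Odds after that evidence = (1/299) × 18 = 18/299.
Target odds = 0.95/0.05 = 19.
Need 8ⁿ ≥ 19 ÷ (18/299) = 5681/18.
8² = 64 falls short of 5681/18 but 8³ = 512 reaches it, so n = 3.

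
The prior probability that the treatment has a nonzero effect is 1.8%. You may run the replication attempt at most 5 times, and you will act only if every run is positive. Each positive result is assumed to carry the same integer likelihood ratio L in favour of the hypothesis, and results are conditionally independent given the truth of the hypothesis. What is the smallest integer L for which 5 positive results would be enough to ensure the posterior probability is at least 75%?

Prior odds = 0.018/0.982 = 9/491.
Target odds = 0.75/0.25 = 3.
Need L⁵ ≥ 3 ÷ (9/491) = 491/3.
2⁵ = 32 < 491/3 ≤ 243 = 3⁵, so L = 3.

3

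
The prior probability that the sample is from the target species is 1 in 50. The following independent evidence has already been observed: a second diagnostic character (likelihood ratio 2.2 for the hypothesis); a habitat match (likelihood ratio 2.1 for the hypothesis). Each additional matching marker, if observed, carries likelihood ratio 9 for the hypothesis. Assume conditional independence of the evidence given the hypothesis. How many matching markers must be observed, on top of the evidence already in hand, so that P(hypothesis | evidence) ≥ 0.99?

Prior odds = 0.02/0.98 = 1/49.
Combined Bayes factor of the evidence already in hand = 2.2 × 2.1 = 4.62.
Odds after that evidence = (1/49) × 4.62 = 33/350.
Target odds = 0.99/0.01 = 99.
Need 9ⁿ ≥ 99 ÷ (33/350) = 1050.
9³ = 729 falls short of 1050 but 9⁴ = 6561 reaches it, so n = 4.

4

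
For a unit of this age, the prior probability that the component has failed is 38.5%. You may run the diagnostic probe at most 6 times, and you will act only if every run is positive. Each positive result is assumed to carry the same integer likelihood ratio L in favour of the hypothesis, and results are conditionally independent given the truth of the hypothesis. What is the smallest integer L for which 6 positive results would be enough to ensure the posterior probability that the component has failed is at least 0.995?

Prior odds = 0.385/0.615 = 77/123.
Target odds = 0.995/0.005 = 199.
Need L⁶ ≥ 199 ÷ (77/123) = 24477/77.
2⁶ = 64 < 24477/77 ≤ 729 = 3⁶, so L = 3.

3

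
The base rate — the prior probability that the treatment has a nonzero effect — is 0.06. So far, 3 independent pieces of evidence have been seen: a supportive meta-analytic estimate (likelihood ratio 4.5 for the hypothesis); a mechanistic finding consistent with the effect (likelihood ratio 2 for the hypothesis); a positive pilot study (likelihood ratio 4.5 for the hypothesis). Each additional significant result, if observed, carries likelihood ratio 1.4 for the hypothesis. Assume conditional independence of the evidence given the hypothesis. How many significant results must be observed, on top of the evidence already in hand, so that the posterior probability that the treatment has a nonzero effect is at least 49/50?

Prior odds = 0.06/0.94 = 3/47.
Combined Bayes factor of the evidence already in hand = 4.5 × 2 × 4.5 = 40.5.
Odds after that evidence = (3/47) × 40.5 = 243/94.
Target odds = 0.98/0.02 = 49.
Need 1.4ⁿ ≥ 49 ÷ (243/94) = 4606/243.
1.4⁸ = 5764801/390625 falls short of 4606/243 but 1.4⁹ = 40353607/1953125 reaches it, so n = 9.

9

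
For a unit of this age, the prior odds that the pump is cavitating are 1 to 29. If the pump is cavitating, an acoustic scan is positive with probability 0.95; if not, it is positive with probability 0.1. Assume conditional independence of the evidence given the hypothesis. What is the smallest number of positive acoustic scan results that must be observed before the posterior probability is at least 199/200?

Prior odds = 1/29.
Likelihood ratio of a positive = 0.95/0.1 = 9.5.
Target odds: 0.995 ÷ 0.005 = 199.
Need (1/29) × 9.5ⁿ ≥ 199, i.e. 9.5ⁿ ≥ 5771.
9.5³ = 857.375 falls short of 5771 but 9.5⁴ = 8145.0625 reaches it, so n = 4.

4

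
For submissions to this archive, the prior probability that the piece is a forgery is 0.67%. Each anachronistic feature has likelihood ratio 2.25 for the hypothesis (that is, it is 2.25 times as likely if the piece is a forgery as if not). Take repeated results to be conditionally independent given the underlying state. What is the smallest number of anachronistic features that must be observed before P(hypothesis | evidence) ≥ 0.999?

15

Prior odds: 0.0067 ÷ 0.9933 = 67/9933.
Likelihood ratio per anachronistic feature = 2.25.
Target posterior odds = 0.999/0.001 = 999.
Need (67/9933) × 2.25ⁿ ≥ 999, i.e. 2.25ⁿ ≥ 9923067/67.
2.25¹⁴ ≈85222.7 falls short of 9923067/67 but 2.25¹⁵ ≈191751 reaches it, so n = 15.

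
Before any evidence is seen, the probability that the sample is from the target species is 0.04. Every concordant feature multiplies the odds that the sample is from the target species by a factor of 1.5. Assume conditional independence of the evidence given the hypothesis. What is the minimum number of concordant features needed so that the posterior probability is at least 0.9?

14

Prior odds: 0.04 ÷ 0.96 = 1/24.
Likelihood ratio per concordant feature = 1.5.
Target odds: 0.9 ÷ 0.1 = 9.
Require 1.5ⁿ ≥ 9 ÷ (1/24) = 216.
1.5¹³ = 1594323/8192 falls short of 216 but 1.5¹⁴ = 4782969/16384 reaches it, so n = 14.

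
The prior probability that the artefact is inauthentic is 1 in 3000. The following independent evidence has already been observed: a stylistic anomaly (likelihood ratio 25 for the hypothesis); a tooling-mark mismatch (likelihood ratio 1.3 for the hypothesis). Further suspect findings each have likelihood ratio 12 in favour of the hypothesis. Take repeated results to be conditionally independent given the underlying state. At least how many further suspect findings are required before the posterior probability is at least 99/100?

Prior odds = (1/3000)/(2999/3000) = 1/2999.
Combined Bayes factor of the evidence already in hand = 25 × 1.3 = 32.5.
Odds after that evidence = (1/2999) × 32.5 = 65/5998.
Target odds = 0.99/0.01 = 99.
Need 12ⁿ ≥ 99 ÷ (65/5998) = 593802/65.
12³ = 1728 falls short of 593802/65 but 12⁴ = 20736 reaches it, so n = 4.

4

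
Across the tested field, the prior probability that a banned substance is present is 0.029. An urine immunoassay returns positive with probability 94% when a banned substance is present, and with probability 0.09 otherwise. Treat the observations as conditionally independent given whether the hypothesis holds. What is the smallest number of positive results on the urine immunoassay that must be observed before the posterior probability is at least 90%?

Prior odds: 0.029 ÷ 0.971 = 29/971.
Likelihood ratio of a positive result = 0.94/0.09 = 94/9.
Target odds: 0.9 ÷ 0.1 = 9.
Require (94/9)ⁿ ≥ 9 ÷ (29/971) = 8739/29.
(94/9)² = 8836/81 falls short of 8739/29 but (94/9)³ = 830584/729 reaches it, so n = 3.

3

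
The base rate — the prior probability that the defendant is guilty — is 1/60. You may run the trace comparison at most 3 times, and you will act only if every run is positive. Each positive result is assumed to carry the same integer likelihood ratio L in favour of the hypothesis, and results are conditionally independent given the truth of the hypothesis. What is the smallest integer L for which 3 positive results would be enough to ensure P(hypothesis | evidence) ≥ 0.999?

39

Prior odds = (1/60)/(59/60) = 1/59.
Target odds = 0.999/0.001 = 999.
Need L³ ≥ 999 ÷ (1/59) = 58941.
38³ = 54872 < 58941 ≤ 59319 = 39³, so L = 39.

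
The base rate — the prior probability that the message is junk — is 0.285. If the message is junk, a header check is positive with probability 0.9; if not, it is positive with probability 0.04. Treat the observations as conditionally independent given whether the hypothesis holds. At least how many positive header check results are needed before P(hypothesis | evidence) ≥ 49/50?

Prior odds: 0.285 ÷ 0.715 = 57/143.
Likelihood ratio of a positive = 0.9/0.04 = 22.5.
Target posterior odds = 0.98/0.02 = 49.
Need (57/143) × 22.5ⁿ ≥ 49, i.e. 22.5ⁿ ≥ 7007/57.
22.5¹ = 22.5 falls short of 7007/57 but 22.5² = 506.25 reaches it, so n = 2.

2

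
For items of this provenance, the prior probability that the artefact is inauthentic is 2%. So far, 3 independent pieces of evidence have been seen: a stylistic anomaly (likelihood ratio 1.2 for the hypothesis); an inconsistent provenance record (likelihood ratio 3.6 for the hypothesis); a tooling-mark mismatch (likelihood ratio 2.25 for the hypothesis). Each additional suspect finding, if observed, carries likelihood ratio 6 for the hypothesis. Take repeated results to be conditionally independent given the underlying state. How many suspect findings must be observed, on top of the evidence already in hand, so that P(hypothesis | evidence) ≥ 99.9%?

Prior odds = 0.02/0.98 = 1/49.
Combined Bayes factor of the evidence already in hand = 1.2 × 3.6 × 2.25 = 9.72.
Odds after that evidence = (1/49) × 9.72 = 243/1225.
Target odds = 0.999/0.001 = 999.
Need 6ⁿ ≥ 999 ÷ (243/1225) = 45325/9.
6⁴ = 1296 falls short of 45325/9 but 6⁵ = 7776 reaches it, so n = 5.

5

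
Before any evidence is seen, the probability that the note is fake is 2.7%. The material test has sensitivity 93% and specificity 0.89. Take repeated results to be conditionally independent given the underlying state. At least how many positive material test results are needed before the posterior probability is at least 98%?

4

Prior odds: 0.027 ÷ 0.973 = 27/973.
False-positive rate = 1 − 0.89 = 0.11; likelihood ratio of a positive = 0.93/0.11 = 93/11.
Target odds: 0.98 ÷ 0.02 = 49.
Need (27/973) × (93/11)ⁿ ≥ 49, i.e. (93/11)ⁿ ≥ 47677/27.
(93/11)³ = 804357/1331 falls short of 47677/27 but (93/11)⁴ = 74805201/14641 reaches it, so n = 4.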